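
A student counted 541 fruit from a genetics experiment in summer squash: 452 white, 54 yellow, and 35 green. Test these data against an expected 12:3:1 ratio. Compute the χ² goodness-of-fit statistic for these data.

Under the 12:3:1 hypothesis (Σ ratio = 16, N = 541):
  white: 541 × 12/16 = 405.75
  yellow: 541 × 3/16 = 101.4375
  green: 541 × 1/16 = 33.8125
χ² = Σ (O − E)² / E
  white: (452 − 405.75)² / 405.75 = 5.2719
  yellow: (54 − 101.4375)² / 101.4375 = 22.1843
  green: (35 − 33.8125)² / 33.8125 = 0.0417
χ² = 5.2719 + 22.1843 + 0.0417 = 27.4979 ≈ 27.498

27.498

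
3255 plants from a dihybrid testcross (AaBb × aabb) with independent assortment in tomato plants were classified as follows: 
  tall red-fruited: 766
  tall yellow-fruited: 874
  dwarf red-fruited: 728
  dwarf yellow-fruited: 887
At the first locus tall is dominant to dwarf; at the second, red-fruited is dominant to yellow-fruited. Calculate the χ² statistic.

22.892

A dihybrid testcross with independent assortment gives a 1:1:1:1 ratio.
Expected counts for N = 3255 under a 1:1:1:1 ratio (total parts = 4):
  tall red-fruited: 3255 × 1/4 = 813.75
  tall yellow-fruited: 3255 × 1/4 = 813.75
  dwarf red-fruited: 3255 × 1/4 = 813.75
  dwarf yellow-fruited: 3255 × 1/4 = 813.75
χ² = Σ (O − E)² / E
  tall red-fruited: (766 − 813.75)² / 813.75 = 2.8019
  tall yellow-fruited: (874 − 813.75)² / 813.75 = 4.4609
  dwarf red-fruited: (728 − 813.75)² / 813.75 = 9.0360
  dwarf yellow-fruited: (887 − 813.75)² / 813.75 = 6.5936
χ² = 2.8019 + 4.4609 + 9.0360 + 6.5936 = 22.8924 ≈ 22.892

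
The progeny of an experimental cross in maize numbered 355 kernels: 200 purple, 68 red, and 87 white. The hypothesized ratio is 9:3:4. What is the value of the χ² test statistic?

Total ratio parts = 16. Expected numbers out of 355:
  purple: 355 × 9/16 = 199.6875
  red: 355 × 3/16 = 66.5625
  white: 355 × 4/16 = 88.75
χ² = Σ (O − E)² / E
  purple: (200 − 199.6875)² / 199.6875 = 0.0005
  red: (68 − 66.5625)² / 66.5625 = 0.0310
  white: (87 − 88.75)² / 88.75 = 0.0345
χ² = 0.0005 + 0.0310 + 0.0345 = 0.066

0.066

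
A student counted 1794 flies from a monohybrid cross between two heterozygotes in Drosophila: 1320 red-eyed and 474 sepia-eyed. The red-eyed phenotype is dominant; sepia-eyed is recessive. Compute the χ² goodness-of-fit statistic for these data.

1.933

For a monohybrid cross between heterozygotes with complete dominance, the expected phenotypic ratio is 3:1.
Total ratio parts = 4. Expected numbers out of 1794:
  red-eyed: 1794 × 3/4 = 1345.5
  sepia-eyed: 1794 × 1/4 = 448.5
χ² = Σ (O − E)² / E
  red-eyed: (1320 − 1345.5)² / 1345.5 = 0.4833
  sepia-eyed: (474 − 448.5)² / 448.5 = 1.4498
χ² = 0.4833 + 1.4498 = 1.9331 ≈ 1.933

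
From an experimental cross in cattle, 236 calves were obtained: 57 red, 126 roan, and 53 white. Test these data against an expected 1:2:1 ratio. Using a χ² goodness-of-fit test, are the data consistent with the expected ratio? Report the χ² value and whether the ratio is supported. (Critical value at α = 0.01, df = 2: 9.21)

1.220; consistent

Total ratio parts = 4. Expected numbers out of 236:
  red: 236 × 1/4 = 59
  roan: 236 × 2/4 = 118
  white: 236 × 1/4 = 59
χ² = Σ (O − E)² / E
  red: (57 − 59)² / 59 = 0.0678
  roan: (126 − 118)² / 118 = 0.5424
  white: (53 − 59)² / 59 = 0.6102
χ² = 0.0678 + 0.5424 + 0.6102 = 1.2204 ≈ 1.220
Degrees of freedom = 3 − 1 = 2; critical value at α = 0.01 is 9.21.
Since 1.220 < 9.21, we fail to reject the null hypothesis — the data are consistent with the 1:2:1 ratio.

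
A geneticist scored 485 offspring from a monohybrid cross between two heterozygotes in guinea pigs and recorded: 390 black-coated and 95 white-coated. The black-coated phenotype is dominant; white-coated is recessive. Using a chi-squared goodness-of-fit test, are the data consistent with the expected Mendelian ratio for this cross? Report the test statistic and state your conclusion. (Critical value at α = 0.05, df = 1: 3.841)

For a monohybrid cross between heterozygotes with complete dominance, the expected phenotypic ratio is 3:1.
Expected counts for N = 485 under a 3:1 ratio (total parts = 4):
  black-coated: 485 × 3/4 = 363.75
  white-coated: 485 × 1/4 = 121.25
χ² = Σ (O − E)² / E
  black-coated: (390 − 363.75)² / 363.75 = 1.8943
  white-coated: (95 − 121.25)² / 121.25 = 5.6830
χ² = 1.8943 + 5.6830 = 7.5773 ≈ 7.577
Degrees of freedom = 2 − 1 = 1; critical value at α = 0.05 is 3.841.
Since 7.577 > 3.841, we reject the null hypothesis — the data do not fit the 3:1 ratio.

7.577; not consistent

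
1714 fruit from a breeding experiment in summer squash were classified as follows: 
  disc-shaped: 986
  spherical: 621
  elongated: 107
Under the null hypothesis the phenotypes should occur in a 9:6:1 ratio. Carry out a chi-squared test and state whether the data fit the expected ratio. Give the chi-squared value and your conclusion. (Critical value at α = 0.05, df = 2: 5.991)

1.232; consistent

The 9:6:1 ratio has 16 parts, so with N = 1714 the expected counts are:
  disc-shaped: 1714 × 9/16 = 964.125
  spherical: 1714 × 6/16 = 642.75
  elongated: 1714 × 1/16 = 107.125
χ² = Σ (O − E)² / E
  disc-shaped: (986 − 964.125)² / 964.125 = 0.4963
  spherical: (621 − 642.75)² / 642.75 = 0.7360
  elongated: (107 − 107.125)² / 107.125 = 0.0001
χ² = 0.4963 + 0.7360 + 0.0001 = 1.2324 ≈ 1.232
Degrees of freedom = 3 − 1 = 2; critical value at α = 0.05 is 5.991.
Since 1.232 < 5.991, we fail to reject the null hypothesis — the data are consistent with the 9:6:1 ratio.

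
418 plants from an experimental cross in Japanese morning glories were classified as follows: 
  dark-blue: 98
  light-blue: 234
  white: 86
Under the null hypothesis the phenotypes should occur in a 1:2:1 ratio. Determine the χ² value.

6.670

Total ratio parts = 4. Expected numbers out of 418:
  dark-blue: 418 × 1/4 = 104.5
  light-blue: 418 × 2/4 = 209
  white: 418 × 1/4 = 104.5
χ² = Σ (O − E)² / E
  dark-blue: (98 − 104.5)² / 104.5 = 0.4043
  light-blue: (234 − 209)² / 209 = 2.9904
  white: (86 − 104.5)² / 104.5 = 3.2751
χ² = 0.4043 + 2.9904 + 3.2751 = 6.6698 ≈ 6.670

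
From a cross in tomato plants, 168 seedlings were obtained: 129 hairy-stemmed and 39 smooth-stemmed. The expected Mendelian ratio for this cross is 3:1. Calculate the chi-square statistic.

0.286

The 3:1 ratio has 4 parts, so with N = 168 the expected counts are:
  hairy-stemmed: 168 × 3/4 = 126
  smooth-stemmed: 168 × 1/4 = 42
χ² = Σ (O − E)² / E
  hairy-stemmed: (129 − 126)² / 126 = 0.0714
  smooth-stemmed: (39 − 42)² / 42 = 0.2143
χ² = 0.0714 + 0.2143 = 0.2857 ≈ 0.286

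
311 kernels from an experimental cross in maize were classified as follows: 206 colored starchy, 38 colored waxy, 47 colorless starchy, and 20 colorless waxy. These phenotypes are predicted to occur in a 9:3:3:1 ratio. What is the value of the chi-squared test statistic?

14.802

Under the 9:3:3:1 hypothesis (Σ ratio = 16, N = 311):
  colored starchy: 311 × 9/16 = 174.9375
  colored waxy: 311 × 3/16 = 58.3125
  colorless starchy: 311 × 3/16 = 58.3125
  colorless waxy: 311 × 1/16 = 19.4375
χ² = Σ (O − E)² / E
  colored starchy: (206 − 174.9375)² / 174.9375 = 5.5156
  colored waxy: (38 − 58.3125)² / 58.3125 = 7.0756
  colorless starchy: (47 − 58.3125)² / 58.3125 = 2.1946
  colorless waxy: (20 − 19.4375)² / 19.4375 = 0.0163
χ² = 5.5156 + 7.0756 + 2.1946 + 0.0163 = 14.8021 ≈ 14.802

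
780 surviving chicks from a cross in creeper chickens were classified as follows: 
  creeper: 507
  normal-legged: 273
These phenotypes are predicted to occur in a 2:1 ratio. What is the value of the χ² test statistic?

The 2:1 ratio has 3 parts, so with N = 780 the expected counts are:
  creeper: 780 × 2/3 = 520
  normal-legged: 780 × 1/3 = 260
χ² = Σ (O − E)² / E
  creeper: (507 − 520)² / 520 = 0.3250
  normal-legged: (273 − 260)² / 260 = 0.6500
χ² = 0.3250 + 0.6500 = 0.975

0.975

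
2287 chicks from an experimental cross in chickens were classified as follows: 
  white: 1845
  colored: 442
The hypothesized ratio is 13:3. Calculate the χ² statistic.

The 13:3 ratio has 16 parts, so with N = 2287 the expected counts are:
  white: 2287 × 13/16 = 1858.1875
  colored: 2287 × 3/16 = 428.8125
χ² = Σ (O − E)² / E
  white: (1845 − 1858.1875)² / 1858.1875 = 0.0936
  colored: (442 − 428.8125)² / 428.8125 = 0.4056
χ² = 0.0936 + 0.4056 = 0.4992 ≈ 0.499

0.499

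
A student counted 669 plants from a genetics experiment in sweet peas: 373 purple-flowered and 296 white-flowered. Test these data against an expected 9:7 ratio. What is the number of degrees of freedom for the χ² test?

A goodness-of-fit test with 2 phenotype classes has df = 2 − 1 = 1.

1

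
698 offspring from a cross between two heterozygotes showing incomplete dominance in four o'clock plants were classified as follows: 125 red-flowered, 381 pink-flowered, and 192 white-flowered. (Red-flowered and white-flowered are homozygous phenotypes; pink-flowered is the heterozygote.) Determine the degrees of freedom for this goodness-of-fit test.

2

With incomplete dominance, a heterozygote × heterozygote cross gives a 1:2:1 phenotypic ratio.
A goodness-of-fit test with 3 phenotype classes has df = 3 − 1 = 2.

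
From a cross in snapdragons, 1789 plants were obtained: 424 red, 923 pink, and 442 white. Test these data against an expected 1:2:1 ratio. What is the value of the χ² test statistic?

Under the 1:2:1 hypothesis (Σ ratio = 4, N = 1789):
  red: 1789 × 1/4 = 447.25
  pink: 1789 × 2/4 = 894.5
  white: 1789 × 1/4 = 447.25
χ² = Σ (O − E)² / E
  red: (424 − 447.25)² / 447.25 = 1.2086
  pink: (923 − 894.5)² / 894.5 = 0.9080
  white: (442 − 447.25)² / 447.25 = 0.0616
χ² = 1.2086 + 0.9080 + 0.0616 = 2.1782 ≈ 2.178

2.178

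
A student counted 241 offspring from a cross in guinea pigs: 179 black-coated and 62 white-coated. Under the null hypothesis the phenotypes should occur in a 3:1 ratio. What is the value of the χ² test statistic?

0.068

The 3:1 ratio has 4 parts, so with N = 241 the expected counts are:
  black-coated: 241 × 3/4 = 180.75
  white-coated: 241 × 1/4 = 60.25
χ² = Σ (O − E)² / E
  black-coated: (179 − 180.75)² / 180.75 = 0.0169
  white-coated: (62 − 60.25)² / 60.25 = 0.0508
χ² = 0.0169 + 0.0508 = 0.0677 ≈ 0.068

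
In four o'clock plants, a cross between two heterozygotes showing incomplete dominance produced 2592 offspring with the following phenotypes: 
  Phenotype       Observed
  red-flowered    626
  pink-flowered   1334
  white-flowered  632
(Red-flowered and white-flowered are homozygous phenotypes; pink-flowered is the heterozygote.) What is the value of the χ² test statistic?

2.256

With incomplete dominance, a heterozygote × heterozygote cross gives a 1:2:1 phenotypic ratio.
Expected counts for N = 2592 under a 1:2:1 ratio (total parts = 4):
  red-flowered: 2592 × 1/4 = 648
  pink-flowered: 2592 × 2/4 = 1296
  white-flowered: 2592 × 1/4 = 648
χ² = Σ (O − E)² / E
  red-flowered: (626 − 648)² / 648 = 0.7469
  pink-flowered: (1334 − 1296)² / 1296 = 1.1142
  white-flowered: (632 − 648)² / 648 = 0.3951
χ² = 0.7469 + 1.1142 + 0.3951 = 2.2562 ≈ 2.256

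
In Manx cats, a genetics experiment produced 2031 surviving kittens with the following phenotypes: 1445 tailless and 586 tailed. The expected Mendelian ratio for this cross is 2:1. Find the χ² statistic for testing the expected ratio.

18.348

Total ratio parts = 3. Expected numbers out of 2031:
  tailless: 2031 × 2/3 = 1354
  tailed: 2031 × 1/3 = 677
χ² = Σ (O − E)² / E
  tailless: (1445 − 1354)² / 1354 = 6.1160
  tailed: (586 − 677)² / 677 = 12.2319
χ² = 6.1160 + 12.2319 = 18.3479 ≈ 18.348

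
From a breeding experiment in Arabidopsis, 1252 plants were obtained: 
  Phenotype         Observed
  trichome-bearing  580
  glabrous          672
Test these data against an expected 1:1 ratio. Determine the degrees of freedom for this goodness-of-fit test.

A goodness-of-fit test with 2 phenotype classes has df = 2 − 1 = 1.

1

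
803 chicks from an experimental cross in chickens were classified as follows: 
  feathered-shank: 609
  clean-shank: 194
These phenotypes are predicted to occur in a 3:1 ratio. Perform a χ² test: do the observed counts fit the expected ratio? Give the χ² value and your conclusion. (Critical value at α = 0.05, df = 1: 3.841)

0.303; consistent

Total ratio parts = 4. Expected numbers out of 803:
  feathered-shank: 803 × 3/4 = 602.25
  clean-shank: 803 × 1/4 = 200.75
χ² = Σ (O − E)² / E
  feathered-shank: (609 − 602.25)² / 602.25 = 0.0757
  clean-shank: (194 − 200.75)² / 200.75 = 0.2270
χ² = 0.0757 + 0.2270 = 0.3027 ≈ 0.303
Degrees of freedom = 2 − 1 = 1; critical value at α = 0.05 is 3.841.
Since 0.303 < 3.841, we fail to reject the null hypothesis — the data are consistent with the 3:1 ratio.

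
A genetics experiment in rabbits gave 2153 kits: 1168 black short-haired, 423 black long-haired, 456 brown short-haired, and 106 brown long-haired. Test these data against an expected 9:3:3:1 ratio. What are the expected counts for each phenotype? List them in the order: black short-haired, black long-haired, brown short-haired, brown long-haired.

Under the 9:3:3:1 hypothesis (Σ ratio = 16, N = 2153):
  black short-haired: 2153 × 9/16 = 1211.0625
  black long-haired: 2153 × 3/16 = 403.6875
  brown short-haired: 2153 × 3/16 = 403.6875
  brown long-haired: 2153 × 1/16 = 134.5625

1211.0625, 403.6875, 403.6875, 134.5625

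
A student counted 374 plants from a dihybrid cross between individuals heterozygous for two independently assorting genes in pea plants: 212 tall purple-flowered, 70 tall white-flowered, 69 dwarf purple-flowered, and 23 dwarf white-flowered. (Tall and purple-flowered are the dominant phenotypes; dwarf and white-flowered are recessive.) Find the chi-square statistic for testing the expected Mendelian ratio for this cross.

A dihybrid F₂ with independent assortment and complete dominance at both loci gives a 9:3:3:1 phenotypic ratio.
Expected counts for N = 374 under a 9:3:3:1 ratio (total parts = 16):
  tall purple-flowered: 374 × 9/16 = 210.375
  tall white-flowered: 374 × 3/16 = 70.125
  dwarf purple-flowered: 374 × 3/16 = 70.125
  dwarf white-flowered: 374 × 1/16 = 23.375
χ² = Σ (O − E)² / E
  tall purple-flowered: (212 − 210.375)² / 210.375 = 0.0126
  tall white-flowered: (70 − 70.125)² / 70.125 = 0.0002
  dwarf purple-flowered: (69 − 70.125)² / 70.125 = 0.0180
  dwarf white-flowered: (23 − 23.375)² / 23.375 = 0.0060
χ² = 0.0126 + 0.0002 + 0.0180 + 0.0060 = 0.0368 ≈ 0.037

0.037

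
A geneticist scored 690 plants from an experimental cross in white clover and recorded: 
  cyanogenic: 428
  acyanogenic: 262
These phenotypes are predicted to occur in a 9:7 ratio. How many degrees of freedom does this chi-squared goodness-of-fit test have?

A goodness-of-fit test with 2 phenotype classes has df = 2 − 1 = 1.

1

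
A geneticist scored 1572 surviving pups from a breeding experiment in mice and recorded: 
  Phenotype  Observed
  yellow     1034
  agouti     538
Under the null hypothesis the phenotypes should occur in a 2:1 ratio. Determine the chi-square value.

Under the 2:1 hypothesis (Σ ratio = 3, N = 1572):
  yellow: 1572 × 2/3 = 1048
  agouti: 1572 × 1/3 = 524
χ² = Σ (O − E)² / E
  yellow: (1034 − 1048)² / 1048 = 0.1870
  agouti: (538 − 524)² / 524 = 0.3740
χ² = 0.1870 + 0.3740 = 0.561

0.561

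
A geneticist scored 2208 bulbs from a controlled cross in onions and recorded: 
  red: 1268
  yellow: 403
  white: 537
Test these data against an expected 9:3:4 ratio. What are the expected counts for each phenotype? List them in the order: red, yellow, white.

The 9:3:4 ratio has 16 parts, so with N = 2208 the expected counts are:
  red: 2208 × 9/16 = 1242
  yellow: 2208 × 3/16 = 414
  white: 2208 × 4/16 = 552

1242, 414, 552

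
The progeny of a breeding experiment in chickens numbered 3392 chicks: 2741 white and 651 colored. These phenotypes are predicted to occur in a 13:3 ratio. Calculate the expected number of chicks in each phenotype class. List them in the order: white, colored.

2756, 636

Expected counts for N = 3392 under a 13:3 ratio (total parts = 16):
  white: 3392 × 13/16 = 2756
  colored: 3392 × 3/16 = 636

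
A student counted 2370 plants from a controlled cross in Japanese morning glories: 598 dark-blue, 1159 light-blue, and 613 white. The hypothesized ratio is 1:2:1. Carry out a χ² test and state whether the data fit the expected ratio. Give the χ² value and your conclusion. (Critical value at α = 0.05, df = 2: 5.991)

1.331; consistent

Total ratio parts = 4. Expected numbers out of 2370:
  dark-blue: 2370 × 1/4 = 592.5
  light-blue: 2370 × 2/4 = 1185
  white: 2370 × 1/4 = 592.5
χ² = Σ (O − E)² / E
  dark-blue: (598 − 592.5)² / 592.5 = 0.0511
  light-blue: (1159 − 1185)² / 1185 = 0.5705
  white: (613 − 592.5)² / 592.5 = 0.7093
χ² = 0.0511 + 0.5705 + 0.7093 = 1.3309 ≈ 1.331
Degrees of freedom = 3 − 1 = 2; critical value at α = 0.05 is 5.991.
Since 1.331 < 5.991, we fail to reject the null hypothesis — the data are consistent with the 1:2:1 ratio.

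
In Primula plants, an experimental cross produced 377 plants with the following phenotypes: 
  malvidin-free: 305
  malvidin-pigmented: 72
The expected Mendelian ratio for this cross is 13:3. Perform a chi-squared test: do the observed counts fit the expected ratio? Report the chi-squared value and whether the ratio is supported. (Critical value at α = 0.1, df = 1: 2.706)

0.030; consistent

Expected counts for N = 377 under a 13:3 ratio (total parts = 16):
  malvidin-free: 377 × 13/16 = 306.3125
  malvidin-pigmented: 377 × 3/16 = 70.6875
χ² = Σ (O − E)² / E
  malvidin-free: (305 − 306.3125)² / 306.3125 = 0.0056
  malvidin-pigmented: (72 − 70.6875)² / 70.6875 = 0.0244
χ² = 0.0056 + 0.0244 = 0.030
Degrees of freedom = 2 − 1 = 1; critical value at α = 0.1 is 2.706.
Since 0.030 < 2.706, we fail to reject the null hypothesis — the data are consistent with the 13:3 ratio.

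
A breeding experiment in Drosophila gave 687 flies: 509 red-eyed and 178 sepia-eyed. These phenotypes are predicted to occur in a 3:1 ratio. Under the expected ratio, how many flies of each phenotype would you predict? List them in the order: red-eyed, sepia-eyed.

Under the 3:1 hypothesis (Σ ratio = 4, N = 687):
  red-eyed: 687 × 3/4 = 515.25
  sepia-eyed: 687 × 1/4 = 171.75

515.25, 171.75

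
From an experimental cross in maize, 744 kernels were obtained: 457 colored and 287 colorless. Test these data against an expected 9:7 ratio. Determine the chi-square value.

8.096

Expected counts for N = 744 under a 9:7 ratio (total parts = 16):
  colored: 744 × 9/16 = 418.5
  colorless: 744 × 7/16 = 325.5
χ² = Σ (O − E)² / E
  colored: (457 − 418.5)² / 418.5 = 3.5418
  colorless: (287 − 325.5)² / 325.5 = 4.5538
χ² = 3.5418 + 4.5538 = 8.0956 ≈ 8.096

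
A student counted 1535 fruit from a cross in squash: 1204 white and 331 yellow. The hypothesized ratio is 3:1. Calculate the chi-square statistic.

The 3:1 ratio has 4 parts, so with N = 1535 the expected counts are:
  white: 1535 × 3/4 = 1151.25
  yellow: 1535 × 1/4 = 383.75
χ² = Σ (O − E)² / E
  white: (1204 − 1151.25)² / 1151.25 = 2.4170
  yellow: (331 − 383.75)² / 383.75 = 7.2510
χ² = 2.4170 + 7.2510 = 9.668

9.668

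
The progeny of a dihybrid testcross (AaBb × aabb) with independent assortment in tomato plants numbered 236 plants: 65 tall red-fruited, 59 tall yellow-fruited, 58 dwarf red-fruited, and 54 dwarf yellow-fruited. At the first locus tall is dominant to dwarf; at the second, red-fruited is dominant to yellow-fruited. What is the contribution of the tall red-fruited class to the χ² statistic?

A dihybrid testcross with independent assortment gives a 1:1:1:1 ratio.
The 1:1:1:1 ratio has 4 parts, so with N = 236 the expected counts are:
  tall red-fruited: 236 × 1/4 = 59
  tall yellow-fruited: 236 × 1/4 = 59
  dwarf red-fruited: 236 × 1/4 = 59
  dwarf yellow-fruited: 236 × 1/4 = 59
Contribution of tall red-fruited: (65 − 59)² / 59 = 0.6102

0.610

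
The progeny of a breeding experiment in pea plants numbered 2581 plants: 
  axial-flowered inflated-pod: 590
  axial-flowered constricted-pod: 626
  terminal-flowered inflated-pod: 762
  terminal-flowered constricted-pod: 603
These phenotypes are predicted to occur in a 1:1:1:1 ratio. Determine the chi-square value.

29.196

Total ratio parts = 4. Expected numbers out of 2581:
  axial-flowered inflated-pod: 2581 × 1/4 = 645.25
  axial-flowered constricted-pod: 2581 × 1/4 = 645.25
  terminal-flowered inflated-pod: 2581 × 1/4 = 645.25
  terminal-flowered constricted-pod: 2581 × 1/4 = 645.25
χ² = Σ (O − E)² / E
  axial-flowered inflated-pod: (590 − 645.25)² / 645.25 = 4.7308
  axial-flowered constricted-pod: (626 − 645.25)² / 645.25 = 0.5743
  terminal-flowered inflated-pod: (762 − 645.25)² / 645.25 = 21.1245
  terminal-flowered constricted-pod: (603 − 645.25)² / 645.25 = 2.7665
χ² = 4.7308 + 0.5743 + 21.1245 + 2.7665 = 29.1961 ≈ 29.196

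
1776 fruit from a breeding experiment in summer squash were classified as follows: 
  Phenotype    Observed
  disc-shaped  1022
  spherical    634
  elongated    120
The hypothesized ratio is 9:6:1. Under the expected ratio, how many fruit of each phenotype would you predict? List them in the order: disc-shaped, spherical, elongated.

Total ratio parts = 16. Expected numbers out of 1776:
  disc-shaped: 1776 × 9/16 = 999
  spherical: 1776 × 6/16 = 666
  elongated: 1776 × 1/16 = 111

999, 666, 111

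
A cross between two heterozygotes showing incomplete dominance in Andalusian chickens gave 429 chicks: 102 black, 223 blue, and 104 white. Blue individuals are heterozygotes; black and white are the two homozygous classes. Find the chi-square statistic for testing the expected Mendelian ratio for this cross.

With incomplete dominance, a heterozygote × heterozygote cross gives a 1:2:1 phenotypic ratio.
The 1:2:1 ratio has 4 parts, so with N = 429 the expected counts are:
  black: 429 × 1/4 = 107.25
  blue: 429 × 2/4 = 214.5
  white: 429 × 1/4 = 107.25
χ² = Σ (O − E)² / E
  black: (102 − 107.25)² / 107.25 = 0.2570
  blue: (223 − 214.5)² / 214.5 = 0.3368
  white: (104 − 107.25)² / 107.25 = 0.0985
χ² = 0.2570 + 0.3368 + 0.0985 = 0.6923 ≈ 0.692

0.692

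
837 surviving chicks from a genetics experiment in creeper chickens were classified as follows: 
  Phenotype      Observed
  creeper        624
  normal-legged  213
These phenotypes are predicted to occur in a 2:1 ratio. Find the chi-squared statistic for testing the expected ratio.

Total ratio parts = 3. Expected numbers out of 837:
  creeper: 837 × 2/3 = 558
  normal-legged: 837 × 1/3 = 279
χ² = Σ (O − E)² / E
  creeper: (624 − 558)² / 558 = 7.8065
  normal-legged: (213 − 279)² / 279 = 15.6129
χ² = 7.8065 + 15.6129 = 23.4194 ≈ 23.419

23.419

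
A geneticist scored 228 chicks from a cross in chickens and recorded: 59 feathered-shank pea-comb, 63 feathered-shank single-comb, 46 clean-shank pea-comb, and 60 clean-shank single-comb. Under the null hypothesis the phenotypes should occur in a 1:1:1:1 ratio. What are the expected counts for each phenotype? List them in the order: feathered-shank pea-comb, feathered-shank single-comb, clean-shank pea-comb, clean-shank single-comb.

57, 57, 57, 57

Expected counts for N = 228 under a 1:1:1:1 ratio (total parts = 4):
  feathered-shank pea-comb: 228 × 1/4 = 57
  feathered-shank single-comb: 228 × 1/4 = 57
  clean-shank pea-comb: 228 × 1/4 = 57
  clean-shank single-comb: 228 × 1/4 = 57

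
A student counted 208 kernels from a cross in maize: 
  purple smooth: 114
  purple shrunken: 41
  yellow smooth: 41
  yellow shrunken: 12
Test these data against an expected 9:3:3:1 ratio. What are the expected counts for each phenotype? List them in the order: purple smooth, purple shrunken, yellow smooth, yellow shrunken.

117, 39, 39, 13

Total ratio parts = 16. Expected numbers out of 208:
  purple smooth: 208 × 9/16 = 117
  purple shrunken: 208 × 3/16 = 39
  yellow smooth: 208 × 3/16 = 39
  yellow shrunken: 208 × 1/16 = 13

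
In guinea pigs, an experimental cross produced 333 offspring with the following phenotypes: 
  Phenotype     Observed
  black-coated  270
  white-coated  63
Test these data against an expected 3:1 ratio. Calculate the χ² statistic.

6.568

Total ratio parts = 4. Expected numbers out of 333:
  black-coated: 333 × 3/4 = 249.75
  white-coated: 333 × 1/4 = 83.25
χ² = Σ (O − E)² / E
  black-coated: (270 − 249.75)² / 249.75 = 1.6419
  white-coated: (63 − 83.25)² / 83.25 = 4.9257
χ² = 1.6419 + 4.9257 = 6.5676 ≈ 6.568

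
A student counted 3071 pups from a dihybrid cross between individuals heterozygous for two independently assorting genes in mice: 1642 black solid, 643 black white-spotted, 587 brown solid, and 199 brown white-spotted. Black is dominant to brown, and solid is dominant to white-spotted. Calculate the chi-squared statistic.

A dihybrid F₂ with independent assortment and complete dominance at both loci gives a 9:3:3:1 phenotypic ratio.
Expected counts for N = 3071 under a 9:3:3:1 ratio (total parts = 16):
  black solid: 3071 × 9/16 = 1727.4375
  black white-spotted: 3071 × 3/16 = 575.8125
  brown solid: 3071 × 3/16 = 575.8125
  brown white-spotted: 3071 × 1/16 = 191.9375
χ² = Σ (O − E)² / E
  black solid: (1642 − 1727.4375)² / 1727.4375 = 4.2257
  black white-spotted: (643 − 575.8125)² / 575.8125 = 7.8396
  brown solid: (587 − 575.8125)² / 575.8125 = 0.2174
  brown white-spotted: (199 − 191.9375)² / 191.9375 = 0.2599
χ² = 4.2257 + 7.8396 + 0.2174 + 0.2599 = 12.5426 ≈ 12.543

12.543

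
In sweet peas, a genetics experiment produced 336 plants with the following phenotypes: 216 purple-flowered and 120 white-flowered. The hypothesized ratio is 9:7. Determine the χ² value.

8.816

The 9:7 ratio has 16 parts, so with N = 336 the expected counts are:
  purple-flowered: 336 × 9/16 = 189
  white-flowered: 336 × 7/16 = 147
χ² = Σ (O − E)² / E
  purple-flowered: (216 − 189)² / 189 = 3.8571
  white-flowered: (120 − 147)² / 147 = 4.9592
χ² = 3.8571 + 4.9592 = 8.8163 ≈ 8.816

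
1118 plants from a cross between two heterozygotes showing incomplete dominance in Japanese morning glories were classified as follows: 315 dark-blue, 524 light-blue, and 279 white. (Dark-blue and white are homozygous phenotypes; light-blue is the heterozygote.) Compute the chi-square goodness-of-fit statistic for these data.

6.701

With incomplete dominance, a heterozygote × heterozygote cross gives a 1:2:1 phenotypic ratio.
Expected counts for N = 1118 under a 1:2:1 ratio (total parts = 4):
  dark-blue: 1118 × 1/4 = 279.5
  light-blue: 1118 × 2/4 = 559
  white: 1118 × 1/4 = 279.5
χ² = Σ (O − E)² / E
  dark-blue: (315 − 279.5)² / 279.5 = 4.5089
  light-blue: (524 − 559)² / 559 = 2.1914
  white: (279 − 279.5)² / 279.5 = 0.0009
χ² = 4.5089 + 2.1914 + 0.0009 = 6.7012 ≈ 6.701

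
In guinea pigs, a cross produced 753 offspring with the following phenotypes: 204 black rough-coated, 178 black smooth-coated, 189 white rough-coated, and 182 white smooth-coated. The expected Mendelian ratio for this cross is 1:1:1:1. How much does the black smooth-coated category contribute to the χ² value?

0.558

Under the 1:1:1:1 hypothesis (Σ ratio = 4, N = 753):
  black rough-coated: 753 × 1/4 = 188.25
  black smooth-coated: 753 × 1/4 = 188.25
  white rough-coated: 753 × 1/4 = 188.25
  white smooth-coated: 753 × 1/4 = 188.25
Contribution of black smooth-coated: (178 − 188.25)² / 188.25 = 0.5581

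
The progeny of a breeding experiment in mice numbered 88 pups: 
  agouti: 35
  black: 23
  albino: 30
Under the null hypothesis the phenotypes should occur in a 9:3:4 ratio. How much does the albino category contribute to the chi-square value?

Expected counts for N = 88 under a 9:3:4 ratio (total parts = 16):
  agouti: 88 × 9/16 = 49.5
  black: 88 × 3/16 = 16.5
  albino: 88 × 4/16 = 22
Contribution of albino: (30 − 22)² / 22 = 2.9091

2.909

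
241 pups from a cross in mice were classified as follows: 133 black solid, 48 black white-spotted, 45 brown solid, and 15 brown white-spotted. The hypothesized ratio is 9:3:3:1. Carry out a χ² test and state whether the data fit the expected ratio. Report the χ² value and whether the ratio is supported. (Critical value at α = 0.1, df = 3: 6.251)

0.225; consistent

Total ratio parts = 16. Expected numbers out of 241:
  black solid: 241 × 9/16 = 135.5625
  black white-spotted: 241 × 3/16 = 45.1875
  brown solid: 241 × 3/16 = 45.1875
  brown white-spotted: 241 × 1/16 = 15.0625
χ² = Σ (O − E)² / E
  black solid: (133 − 135.5625)² / 135.5625 = 0.0484
  black white-spotted: (48 − 45.1875)² / 45.1875 = 0.1751
  brown solid: (45 − 45.1875)² / 45.1875 = 0.0008
  brown white-spotted: (15 − 15.0625)² / 15.0625 = 0.0003
χ² = 0.0484 + 0.1751 + 0.0008 + 0.0003 = 0.2246 ≈ 0.225
Degrees of freedom = 4 − 1 = 3; critical value at α = 0.1 is 6.251.
Since 0.225 < 6.251, we fail to reject the null hypothesis — the data are consistent with the 9:3:3:1 ratio.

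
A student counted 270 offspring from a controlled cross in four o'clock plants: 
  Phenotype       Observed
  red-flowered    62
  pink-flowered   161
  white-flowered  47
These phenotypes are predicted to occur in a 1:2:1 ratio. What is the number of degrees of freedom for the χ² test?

2

A goodness-of-fit test with 3 phenotype classes has df = 3 − 1 = 2.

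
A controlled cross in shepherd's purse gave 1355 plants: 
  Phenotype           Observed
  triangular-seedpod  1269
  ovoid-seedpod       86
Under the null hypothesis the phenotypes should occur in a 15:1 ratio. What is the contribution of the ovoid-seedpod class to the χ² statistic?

0.020

Under the 15:1 hypothesis (Σ ratio = 16, N = 1355):
  triangular-seedpod: 1355 × 15/16 = 1270.3125
  ovoid-seedpod: 1355 × 1/16 = 84.6875
Contribution of ovoid-seedpod: (86 − 84.6875)² / 84.6875 = 0.0203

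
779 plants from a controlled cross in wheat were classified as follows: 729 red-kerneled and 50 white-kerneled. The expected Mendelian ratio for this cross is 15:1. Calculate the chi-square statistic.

0.038

Expected counts for N = 779 under a 15:1 ratio (total parts = 16):
  red-kerneled: 779 × 15/16 = 730.3125
  white-kerneled: 779 × 1/16 = 48.6875
χ² = Σ (O − E)² / E
  red-kerneled: (729 − 730.3125)² / 730.3125 = 0.0024
  white-kerneled: (50 − 48.6875)² / 48.6875 = 0.0354
χ² = 0.0024 + 0.0354 = 0.0378 ≈ 0.038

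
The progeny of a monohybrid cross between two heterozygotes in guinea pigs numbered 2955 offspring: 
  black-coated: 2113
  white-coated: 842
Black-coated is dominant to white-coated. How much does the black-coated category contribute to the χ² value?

4.810

For a monohybrid cross between heterozygotes with complete dominance, the expected phenotypic ratio is 3:1.
Under the 3:1 hypothesis (Σ ratio = 4, N = 2955):
  black-coated: 2955 × 3/4 = 2216.25
  white-coated: 2955 × 1/4 = 738.75
Contribution of black-coated: (2113 − 2216.25)² / 2216.25 = 4.8102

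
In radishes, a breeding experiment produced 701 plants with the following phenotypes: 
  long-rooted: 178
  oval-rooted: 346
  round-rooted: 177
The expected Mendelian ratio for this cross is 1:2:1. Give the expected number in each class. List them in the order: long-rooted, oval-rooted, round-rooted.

175.25, 350.5, 175.25

Expected counts for N = 701 under a 1:2:1 ratio (total parts = 4):
  long-rooted: 701 × 1/4 = 175.25
  oval-rooted: 701 × 2/4 = 350.5
  round-rooted: 701 × 1/4 = 175.25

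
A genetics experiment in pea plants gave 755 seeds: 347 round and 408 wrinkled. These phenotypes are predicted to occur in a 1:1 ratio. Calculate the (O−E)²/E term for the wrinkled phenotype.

Expected counts for N = 755 under a 1:1 ratio (total parts = 2):
  round: 755 × 1/2 = 377.5
  wrinkled: 755 × 1/2 = 377.5
Contribution of wrinkled: (408 − 377.5)² / 377.5 = 2.4642

2.464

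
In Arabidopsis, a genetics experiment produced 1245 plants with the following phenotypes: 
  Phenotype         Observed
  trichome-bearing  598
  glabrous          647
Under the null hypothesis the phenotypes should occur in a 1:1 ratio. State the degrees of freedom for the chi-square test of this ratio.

A goodness-of-fit test with 2 phenotype classes has df = 2 − 1 = 1.

1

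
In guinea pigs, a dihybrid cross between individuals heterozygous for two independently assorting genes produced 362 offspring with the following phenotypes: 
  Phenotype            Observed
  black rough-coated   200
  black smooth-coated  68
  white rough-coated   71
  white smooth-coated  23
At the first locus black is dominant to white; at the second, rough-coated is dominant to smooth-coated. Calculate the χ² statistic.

A dihybrid F₂ with independent assortment and complete dominance at both loci gives a 9:3:3:1 phenotypic ratio.
The 9:3:3:1 ratio has 16 parts, so with N = 362 the expected counts are:
  black rough-coated: 362 × 9/16 = 203.625
  black smooth-coated: 362 × 3/16 = 67.875
  white rough-coated: 362 × 3/16 = 67.875
  white smooth-coated: 362 × 1/16 = 22.625
χ² = Σ (O − E)² / E
  black rough-coated: (200 − 203.625)² / 203.625 = 0.0645
  black smooth-coated: (68 − 67.875)² / 67.875 = 0.0002
  white rough-coated: (71 − 67.875)² / 67.875 = 0.1439
  white smooth-coated: (23 − 22.625)² / 22.625 = 0.0062
χ² = 0.0645 + 0.0002 + 0.1439 + 0.0062 = 0.2148 ≈ 0.215

0.215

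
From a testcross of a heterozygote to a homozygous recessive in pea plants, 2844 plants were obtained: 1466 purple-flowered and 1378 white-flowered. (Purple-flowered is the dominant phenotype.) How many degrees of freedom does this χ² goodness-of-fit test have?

A testcross of a heterozygote (Aa × aa) gives a 1:1 phenotypic ratio.
A goodness-of-fit test with 2 phenotype classes has df = 2 − 1 = 1.

1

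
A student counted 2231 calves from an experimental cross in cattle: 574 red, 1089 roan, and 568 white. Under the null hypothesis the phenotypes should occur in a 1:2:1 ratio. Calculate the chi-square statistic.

Total ratio parts = 4. Expected numbers out of 2231:
  red: 2231 × 1/4 = 557.75
  roan: 2231 × 2/4 = 1115.5
  white: 2231 × 1/4 = 557.75
χ² = Σ (O − E)² / E
  red: (574 − 557.75)² / 557.75 = 0.4734
  roan: (1089 − 1115.5)² / 1115.5 = 0.6295
  white: (568 − 557.75)² / 557.75 = 0.1884
χ² = 0.4734 + 0.6295 + 0.1884 = 1.2913 ≈ 1.291

1.291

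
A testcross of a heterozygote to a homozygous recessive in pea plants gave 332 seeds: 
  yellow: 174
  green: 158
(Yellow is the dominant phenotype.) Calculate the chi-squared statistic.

A testcross of a heterozygote (Aa × aa) gives a 1:1 phenotypic ratio.
The 1:1 ratio has 2 parts, so with N = 332 the expected counts are:
  yellow: 332 × 1/2 = 166
  green: 332 × 1/2 = 166
χ² = Σ (O − E)² / E
  yellow: (174 − 166)² / 166 = 0.3855
  green: (158 − 166)² / 166 = 0.3855
χ² = 0.3855 + 0.3855 = 0.771

0.771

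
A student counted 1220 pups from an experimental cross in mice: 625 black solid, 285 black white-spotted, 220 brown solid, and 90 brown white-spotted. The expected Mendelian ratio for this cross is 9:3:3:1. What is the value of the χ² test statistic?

Expected counts for N = 1220 under a 9:3:3:1 ratio (total parts = 16):
  black solid: 1220 × 9/16 = 686.25
  black white-spotted: 1220 × 3/16 = 228.75
  brown solid: 1220 × 3/16 = 228.75
  brown white-spotted: 1220 × 1/16 = 76.25
χ² = Σ (O − E)² / E
  black solid: (625 − 686.25)² / 686.25 = 5.4668
  black white-spotted: (285 − 228.75)² / 228.75 = 13.8320
  brown solid: (220 − 228.75)² / 228.75 = 0.3347
  brown white-spotted: (90 − 76.25)² / 76.25 = 2.4795
χ² = 5.4668 + 13.8320 + 0.3347 + 2.4795 = 22.113

22.113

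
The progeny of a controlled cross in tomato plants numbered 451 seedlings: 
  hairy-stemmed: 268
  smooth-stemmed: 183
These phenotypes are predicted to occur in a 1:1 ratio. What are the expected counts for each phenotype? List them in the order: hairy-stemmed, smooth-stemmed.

Expected counts for N = 451 under a 1:1 ratio (total parts = 2):
  hairy-stemmed: 451 × 1/2 = 225.5
  smooth-stemmed: 451 × 1/2 = 225.5

225.5, 225.5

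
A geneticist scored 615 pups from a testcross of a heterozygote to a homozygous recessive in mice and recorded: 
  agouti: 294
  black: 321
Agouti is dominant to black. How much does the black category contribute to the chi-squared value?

A testcross of a heterozygote (Aa × aa) gives a 1:1 phenotypic ratio.
Expected counts for N = 615 under a 1:1 ratio (total parts = 2):
  agouti: 615 × 1/2 = 307.5
  black: 615 × 1/2 = 307.5
Contribution of black: (321 − 307.5)² / 307.5 = 0.5927

0.593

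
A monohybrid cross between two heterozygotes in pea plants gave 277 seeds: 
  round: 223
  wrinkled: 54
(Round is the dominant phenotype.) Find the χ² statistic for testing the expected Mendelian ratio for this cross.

4.478

For a monohybrid cross between heterozygotes with complete dominance, the expected phenotypic ratio is 3:1.
Total ratio parts = 4. Expected numbers out of 277:
  round: 277 × 3/4 = 207.75
  wrinkled: 277 × 1/4 = 69.25
χ² = Σ (O − E)² / E
  round: (223 − 207.75)² / 207.75 = 1.1194
  wrinkled: (54 − 69.25)² / 69.25 = 3.3583
χ² = 1.1194 + 3.3583 = 4.4777 ≈ 4.478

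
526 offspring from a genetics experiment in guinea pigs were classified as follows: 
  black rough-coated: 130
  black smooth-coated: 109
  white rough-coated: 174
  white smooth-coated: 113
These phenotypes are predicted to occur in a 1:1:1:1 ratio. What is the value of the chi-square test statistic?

Under the 1:1:1:1 hypothesis (Σ ratio = 4, N = 526):
  black rough-coated: 526 × 1/4 = 131.5
  black smooth-coated: 526 × 1/4 = 131.5
  white rough-coated: 526 × 1/4 = 131.5
  white smooth-coated: 526 × 1/4 = 131.5
χ² = Σ (O − E)² / E
  black rough-coated: (130 − 131.5)² / 131.5 = 0.0171
  black smooth-coated: (109 − 131.5)² / 131.5 = 3.8498
  white rough-coated: (174 − 131.5)² / 131.5 = 13.7357
  white smooth-coated: (113 − 131.5)² / 131.5 = 2.6027
χ² = 0.0171 + 3.8498 + 13.7357 + 2.6027 = 20.2053 ≈ 20.205

20.205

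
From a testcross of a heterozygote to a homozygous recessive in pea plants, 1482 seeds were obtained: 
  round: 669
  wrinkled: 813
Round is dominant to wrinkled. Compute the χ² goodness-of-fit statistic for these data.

13.992

A testcross of a heterozygote (Aa × aa) gives a 1:1 phenotypic ratio.
Under the 1:1 hypothesis (Σ ratio = 2, N = 1482):
  round: 1482 × 1/2 = 741
  wrinkled: 1482 × 1/2 = 741
χ² = Σ (O − E)² / E
  round: (669 − 741)² / 741 = 6.9960
  wrinkled: (813 − 741)² / 741 = 6.9960
χ² = 6.9960 + 6.9960 = 13.992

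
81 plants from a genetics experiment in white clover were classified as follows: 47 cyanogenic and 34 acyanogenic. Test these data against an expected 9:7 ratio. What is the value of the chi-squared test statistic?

0.104

Total ratio parts = 16. Expected numbers out of 81:
  cyanogenic: 81 × 9/16 = 45.5625
  acyanogenic: 81 × 7/16 = 35.4375
χ² = Σ (O − E)² / E
  cyanogenic: (47 − 45.5625)² / 45.5625 = 0.0454
  acyanogenic: (34 − 35.4375)² / 35.4375 = 0.0583
χ² = 0.0454 + 0.0583 = 0.1037 ≈ 0.104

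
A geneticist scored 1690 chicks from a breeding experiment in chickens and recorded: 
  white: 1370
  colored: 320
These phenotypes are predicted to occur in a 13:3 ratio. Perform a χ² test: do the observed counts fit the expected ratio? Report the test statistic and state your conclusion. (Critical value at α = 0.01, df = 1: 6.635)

The 13:3 ratio has 16 parts, so with N = 1690 the expected counts are:
  white: 1690 × 13/16 = 1373.125
  colored: 1690 × 3/16 = 316.875
χ² = Σ (O − E)² / E
  white: (1370 − 1373.125)² / 1373.125 = 0.0071
  colored: (320 − 316.875)² / 316.875 = 0.0308
χ² = 0.0071 + 0.0308 = 0.0379 ≈ 0.038
Degrees of freedom = 2 − 1 = 1; critical value at α = 0.01 is 6.635.
Since 0.038 < 6.635, we fail to reject the null hypothesis — the data are consistent with the 13:3 ratio.

0.038; consistent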